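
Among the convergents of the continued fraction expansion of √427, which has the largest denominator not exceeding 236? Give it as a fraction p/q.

√427 = [20; 1, 1, 1, 40, …] (period length 4).
Convergents:
  p_0/q_0 = 20/1
  p_1/q_1 = 21/1
  p_2/q_2 = 41/2
  p_3/q_3 = 62/3
  p_4/q_4 = 2521/122
  p_5/q_5 = 2583/125
  p_6/q_6 = 5104/247
q_5 = 125 ≤ 236 < 247 = q_6, so the answer is 2583/125.

2583/125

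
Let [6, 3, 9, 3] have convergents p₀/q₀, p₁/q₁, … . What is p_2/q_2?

Using pₖ = aₖpₖ₋₁ + pₖ₋₂, qₖ = aₖqₖ₋₁ + qₖ₋₂ (with p₋₁=1, p₋₂=0, q₋₁=0, q₋₂=1):
  k=0: a=6, p=6, q=1
  k=1: a=3, p=19, q=3
  k=2: a=9, p=177, q=28

177/28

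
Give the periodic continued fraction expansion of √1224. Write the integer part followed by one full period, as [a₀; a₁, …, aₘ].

a₀ = ⌊√1224⌋ = 34.
With m₀=0, d₀=1 and mₖ₊₁ = dₖaₖ − mₖ, dₖ₊₁ = (n − mₖ₊₁²)/dₖ, aₖ₊₁ = ⌊(a₀+mₖ₊₁)/dₖ₊₁⌋:
  k=1: m=34, d=68, a=1
  k=2: m=34, d=1, a=68
d=1 and a=2a₀=68 at k=2, so the next step gives (m, d) = (34, 68) again — its k=1 value — and the period has length 2.

[34; 1, 68]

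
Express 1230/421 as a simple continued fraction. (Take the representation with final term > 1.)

1230 = 2×421 + 388
421 = 1×388 + 33
388 = 11×33 + 25
33 = 1×25 + 8
25 = 3×8 + 1
8 = 8×1 + 0  (stop)
So 1230/421 = [2; 1, 11, 1, 3, 8].

[2; 1, 11, 1, 3, 8]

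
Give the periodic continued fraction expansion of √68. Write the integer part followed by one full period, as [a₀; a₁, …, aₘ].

[8; 4, 16]

a₀ = ⌊√68⌋ = 8.
With m₀=0, d₀=1 and mₖ₊₁ = dₖaₖ − mₖ, dₖ₊₁ = (n − mₖ₊₁²)/dₖ, aₖ₊₁ = ⌊(a₀+mₖ₊₁)/dₖ₊₁⌋:
  k=1: m=8, d=4, a=4
  k=2: m=8, d=1, a=16
d=1 and a=2a₀=16 at k=2, so the next step gives (m, d) = (8, 4) again — its k=1 value — and the period has length 2.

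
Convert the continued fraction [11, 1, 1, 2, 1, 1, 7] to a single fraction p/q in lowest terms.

1054/91

Fold from the inside: start with 7/1.
  1 + 1/7 = 8/7
  1 + 7/8 = 15/8
  2 + 8/15 = 38/15
  1 + 15/38 = 53/38
  1 + 38/53 = 91/53
  11 + 53/91 = 1054/91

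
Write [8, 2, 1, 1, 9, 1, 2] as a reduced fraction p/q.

Using pₖ = aₖpₖ₋₁ + pₖ₋₂ and qₖ = aₖqₖ₋₁ + qₖ₋₂:
  k=0: a=8, p=8, q=1
  k=1: a=2, p=17, q=2
  k=2: a=1, p=25, q=3
  k=3: a=1, p=42, q=5
  k=4: a=9, p=403, q=48
  k=5: a=1, p=445, q=53
  k=6: a=2, p=1293, q=154

1293/154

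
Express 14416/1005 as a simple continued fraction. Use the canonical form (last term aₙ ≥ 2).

14416 = 14×1005 + 346
1005 = 2×346 + 313
346 = 1×313 + 33
313 = 9×33 + 16
33 = 2×16 + 1
16 = 16×1 + 0  (stop)
So 14416/1005 = [14; 2, 1, 9, 2, 16].

[14; 2, 1, 9, 2, 16]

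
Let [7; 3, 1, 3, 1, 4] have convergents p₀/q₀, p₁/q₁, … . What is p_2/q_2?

29/4

Using pₖ = aₖpₖ₋₁ + pₖ₋₂, qₖ = aₖqₖ₋₁ + qₖ₋₂ (with p₋₁=1, p₋₂=0, q₋₁=0, q₋₂=1):
  k=0: a=7, p=7, q=1
  k=1: a=3, p=22, q=3
  k=2: a=1, p=29, q=4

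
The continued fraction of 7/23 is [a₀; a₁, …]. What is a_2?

3

7 = 0·23 + 7   →  a_0 = 0
23 = 3·7 + 2   →  a_1 = 3
7 = 3·2 + 1   →  a_2 = 3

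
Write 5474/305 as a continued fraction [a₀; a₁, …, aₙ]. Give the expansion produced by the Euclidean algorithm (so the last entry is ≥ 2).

[17; 1, 18, 16]

5474 = 17*305 + 289
305 = 1*289 + 16
289 = 18*16 + 1
16 = 16*1 + 0  (stop)
So 5474/305 = [17; 1, 18, 16].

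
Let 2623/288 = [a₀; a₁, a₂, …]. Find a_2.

3

2623 = 9·288 + 31   →  a_0 = 9
288 = 9·31 + 9   →  a_1 = 9
31 = 3·9 + 4   →  a_2 = 3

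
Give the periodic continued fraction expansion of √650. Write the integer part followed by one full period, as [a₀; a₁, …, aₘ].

a₀ = ⌊√650⌋ = 25.

[25; 2, 50]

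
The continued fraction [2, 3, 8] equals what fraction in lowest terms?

58/25

Fold from the inside: start with 8/1.
  3 + 1/8 = 25/8
  2 + 8/25 = 58/25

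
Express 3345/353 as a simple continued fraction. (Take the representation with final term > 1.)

3345 = 9*353 + 168
353 = 2*168 + 17
168 = 9*17 + 15
17 = 1*15 + 2
15 = 7*2 + 1
2 = 2*1 + 0  (stop)
So 3345/353 = [9; 2, 9, 1, 7, 2].

[9; 2, 9, 1, 7, 2]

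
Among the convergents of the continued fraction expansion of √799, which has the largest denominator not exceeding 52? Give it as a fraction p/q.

424/15

√799 = [28; 3, 1, 3, 56, …] (period length 4).
Convergents:
  p_0/q_0 = 28/1
  p_1/q_1 = 85/3
  p_2/q_2 = 113/4
  p_3/q_3 = 424/15
  p_4/q_4 = 23857/844
q_3 = 15 ≤ 52 < 844 = q_4, so the answer is 424/15.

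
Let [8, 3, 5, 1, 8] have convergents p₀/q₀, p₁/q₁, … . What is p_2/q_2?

Using pₖ = aₖpₖ₋₁ + pₖ₋₂, qₖ = aₖqₖ₋₁ + qₖ₋₂ (with p₋₁=1, p₋₂=0, q₋₁=0, q₋₂=1):
  k=0: a=8, p=8, q=1
  k=1: a=3, p=25, q=3
  k=2: a=5, p=133, q=16

133/16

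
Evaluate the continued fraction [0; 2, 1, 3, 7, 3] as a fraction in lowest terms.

Fold from the inside: start with 3/1.
  7 + 1/3 = 22/3
  3 + 3/22 = 69/22
  1 + 22/69 = 91/69
  2 + 69/91 = 251/91
  0 + 91/251 = 91/251

91/251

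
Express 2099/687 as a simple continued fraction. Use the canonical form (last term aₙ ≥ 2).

2099 = 3·687 + 38
687 = 18·38 + 3
38 = 12·3 + 2
3 = 1·2 + 1
2 = 2·1 + 0  (stop)
So 2099/687 = [3; 18, 12, 1, 2].

[3; 18, 12, 1, 2]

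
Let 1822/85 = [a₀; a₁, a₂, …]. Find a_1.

2

1822 = 21·85 + 37   →  a_0 = 21
85 = 2·37 + 11   →  a_1 = 2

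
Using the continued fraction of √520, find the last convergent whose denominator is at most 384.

√520 = [22; 1, 4, 11, 4, 1, 44, …] (period length 6).
Convergents:
  p_0/q_0 = 22/1
  p_1/q_1 = 23/1
  p_2/q_2 = 114/5
  p_3/q_3 = 1277/56
  p_4/q_4 = 5222/229
  p_5/q_5 = 6499/285
  p_6/q_6 = 291178/12769
q_5 = 285 ≤ 384 < 12769 = q_6, so the answer is 6499/285.

6499/285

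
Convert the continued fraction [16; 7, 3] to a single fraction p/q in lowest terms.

Using pₖ = aₖpₖ₋₁ + pₖ₋₂ and qₖ = aₖqₖ₋₁ + qₖ₋₂:
  k=0: a=16, p=16, q=1
  k=1: a=7, p=113, q=7
  k=2: a=3, p=355, q=22

355/22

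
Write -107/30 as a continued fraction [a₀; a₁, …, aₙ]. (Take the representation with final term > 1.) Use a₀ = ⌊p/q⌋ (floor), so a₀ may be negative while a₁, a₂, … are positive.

-107 = -4·30 + 13
30 = 2·13 + 4
13 = 3·4 + 1
4 = 4·1 + 0  (stop)
So -107/30 = [-4; 2, 3, 4].

[-4; 2, 3, 4]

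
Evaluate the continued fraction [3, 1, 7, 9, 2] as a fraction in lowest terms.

597/154

Fold from the inside: start with 2/1.
  9 + 1/2 = 19/2
  7 + 2/19 = 135/19
  1 + 19/135 = 154/135
  3 + 135/154 = 597/154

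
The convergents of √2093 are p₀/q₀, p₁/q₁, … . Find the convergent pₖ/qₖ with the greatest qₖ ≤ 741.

16790/367

√2093 = [45; 1, 2, 1, 90, …] (period length 4).
Convergents:
  p_0/q_0 = 45/1
  p_1/q_1 = 46/1
  p_2/q_2 = 137/3
  p_3/q_3 = 183/4
  p_4/q_4 = 16607/363
  p_5/q_5 = 16790/367
  p_6/q_6 = 50187/1097
q_5 = 367 ≤ 741 < 1097 = q_6, so the answer is 16790/367.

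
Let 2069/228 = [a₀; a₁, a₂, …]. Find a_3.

2

2069 = 9·228 + 17   →  a_0 = 9
228 = 13·17 + 7   →  a_1 = 13
17 = 2·7 + 3   →  a_2 = 2
7 = 2·3 + 1   →  a_3 = 2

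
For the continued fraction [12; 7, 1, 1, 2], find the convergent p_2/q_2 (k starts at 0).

Using pₖ = aₖpₖ₋₁ + pₖ₋₂, qₖ = aₖqₖ₋₁ + qₖ₋₂ (with p₋₁=1, p₋₂=0, q₋₁=0, q₋₂=1):
  k=0: a=12, p=12, q=1
  k=1: a=7, p=85, q=7
  k=2: a=1, p=97, q=8

97/8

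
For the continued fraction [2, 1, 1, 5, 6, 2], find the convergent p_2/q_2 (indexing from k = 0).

Using pₖ = aₖpₖ₋₁ + pₖ₋₂, qₖ = aₖqₖ₋₁ + qₖ₋₂ (with p₋₁=1, p₋₂=0, q₋₁=0, q₋₂=1):
  k=0: a=2, p=2, q=1
  k=1: a=1, p=3, q=1
  k=2: a=1, p=5, q=2

5/2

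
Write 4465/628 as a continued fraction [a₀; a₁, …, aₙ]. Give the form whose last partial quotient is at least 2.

4465 = 7*628 + 69
628 = 9*69 + 7
69 = 9*7 + 6
7 = 1*6 + 1
6 = 6*1 + 0  (stop)
So 4465/628 = [7; 9, 9, 1, 6].

[7; 9, 9, 1, 6]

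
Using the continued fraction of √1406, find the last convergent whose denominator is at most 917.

11249/300

√1406 = [37; 2, 74, …] (period length 2).
Convergents:
  p_0/q_0 = 37/1
  p_1/q_1 = 75/2
  p_2/q_2 = 5587/149
  p_3/q_3 = 11249/300
  p_4/q_4 = 838013/22349
q_3 = 300 ≤ 917 < 22349 = q_4, so the answer is 11249/300.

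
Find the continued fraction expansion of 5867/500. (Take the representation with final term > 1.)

[11; 1, 2, 1, 3, 6, 2, 2]

5867 = 11*500 + 367
500 = 1*367 + 133
367 = 2*133 + 101
133 = 1*101 + 32
101 = 3*32 + 5
32 = 6*5 + 2
5 = 2*2 + 1
2 = 2*1 + 0  (stop)
So 5867/500 = [11; 1, 2, 1, 3, 6, 2, 2].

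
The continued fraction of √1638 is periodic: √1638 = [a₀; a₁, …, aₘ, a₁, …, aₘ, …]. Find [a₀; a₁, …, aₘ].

a₀ = ⌊√1638⌋ = 40.

[40; 2, 8, 2, 80]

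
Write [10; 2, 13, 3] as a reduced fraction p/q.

Using pₖ = aₖpₖ₋₁ + pₖ₋₂ and qₖ = aₖqₖ₋₁ + qₖ₋₂:
  k=0: a=10, p=10, q=1
  k=1: a=2, p=21, q=2
  k=2: a=13, p=283, q=27
  k=3: a=3, p=870, q=83

870/83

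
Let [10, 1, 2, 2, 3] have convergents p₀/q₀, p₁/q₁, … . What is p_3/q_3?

Using pₖ = aₖpₖ₋₁ + pₖ₋₂, qₖ = aₖqₖ₋₁ + qₖ₋₂ (with p₋₁=1, p₋₂=0, q₋₁=0, q₋₂=1):
  k=0: a=10, p=10, q=1
  k=1: a=1, p=11, q=1
  k=2: a=2, p=32, q=3
  k=3: a=2, p=75, q=7

75/7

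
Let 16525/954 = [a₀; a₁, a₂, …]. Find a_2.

9

16525 = 17·954 + 307   →  a_0 = 17
954 = 3·307 + 33   →  a_1 = 3
307 = 9·33 + 10   →  a_2 = 9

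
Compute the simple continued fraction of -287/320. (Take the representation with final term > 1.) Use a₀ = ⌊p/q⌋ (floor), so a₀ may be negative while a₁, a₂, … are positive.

-287 = -1*320 + 33
320 = 9*33 + 23
33 = 1*23 + 10
23 = 2*10 + 3
10 = 3*3 + 1
3 = 3*1 + 0  (stop)
So -287/320 = [-1; 9, 1, 2, 3, 3].

[-1; 9, 1, 2, 3, 3]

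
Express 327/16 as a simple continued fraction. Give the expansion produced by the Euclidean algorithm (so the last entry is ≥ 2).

[20; 2, 3, 2]

327 = 20·16 + 7
16 = 2·7 + 2
7 = 3·2 + 1
2 = 2·1 + 0  (stop)
So 327/16 = [20; 2, 3, 2].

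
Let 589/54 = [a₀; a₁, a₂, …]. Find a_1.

589 = 10·54 + 49   →  a_0 = 10
54 = 1·49 + 5   →  a_1 = 1

1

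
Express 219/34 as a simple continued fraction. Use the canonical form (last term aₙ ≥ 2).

[6; 2, 3, 1, 3]

219 = 6*34 + 15
34 = 2*15 + 4
15 = 3*4 + 3
4 = 1*3 + 1
3 = 3*1 + 0  (stop)
So 219/34 = [6; 2, 3, 1, 3].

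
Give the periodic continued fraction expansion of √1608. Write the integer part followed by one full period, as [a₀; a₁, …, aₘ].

[40; 10, 80]

a₀ = ⌊√1608⌋ = 40.
With m₀=0, d₀=1 and mₖ₊₁ = dₖaₖ − mₖ, dₖ₊₁ = (n − mₖ₊₁²)/dₖ, aₖ₊₁ = ⌊(a₀+mₖ₊₁)/dₖ₊₁⌋:
  k=1: m=40, d=8, a=10
  k=2: m=40, d=1, a=80
d=1 and a=2a₀=80 at k=2, so the next step gives (m, d) = (40, 8) again — its k=1 value — and the period has length 2.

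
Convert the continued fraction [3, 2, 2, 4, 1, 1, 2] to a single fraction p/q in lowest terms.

426/125

Fold from the inside: start with 2/1.
  1 + 1/2 = 3/2
  1 + 2/3 = 5/3
  4 + 3/5 = 23/5
  2 + 5/23 = 51/23
  2 + 23/51 = 125/51
  3 + 51/125 = 426/125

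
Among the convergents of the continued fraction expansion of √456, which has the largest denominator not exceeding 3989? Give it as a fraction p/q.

43413/2033

√456 = [21; 2, 1, 4, 1, 2, 42, …] (period length 6).
Convergents:
  p_0/q_0 = 21/1
  p_1/q_1 = 43/2
  p_2/q_2 = 64/3
  p_3/q_3 = 299/14
  p_4/q_4 = 363/17
  p_5/q_5 = 1025/48
  p_6/q_6 = 43413/2033
  p_7/q_7 = 87851/4114
q_6 = 2033 ≤ 3989 < 4114 = q_7, so the answer is 43413/2033.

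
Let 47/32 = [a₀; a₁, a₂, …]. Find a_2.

47 = 1·32 + 15   →  a_0 = 1
32 = 2·15 + 2   →  a_1 = 2
15 = 7·2 + 1   →  a_2 = 7

7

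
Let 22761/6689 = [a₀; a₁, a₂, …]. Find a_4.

22761 = 3·6689 + 2694   →  a_0 = 3
6689 = 2·2694 + 1301   →  a_1 = 2
2694 = 2·1301 + 92   →  a_2 = 2
1301 = 14·92 + 13   →  a_3 = 14
92 = 7·13 + 1   →  a_4 = 7

7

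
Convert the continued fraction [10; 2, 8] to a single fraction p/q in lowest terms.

178/17

Using pₖ = aₖpₖ₋₁ + pₖ₋₂ and qₖ = aₖqₖ₋₁ + qₖ₋₂:
  k=0: a=10, p=10, q=1
  k=1: a=2, p=21, q=2
  k=2: a=8, p=178, q=17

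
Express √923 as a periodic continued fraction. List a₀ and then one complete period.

[30; 2, 1, 1, 1, 2, 60]

a₀ = ⌊√923⌋ = 30.
With m₀=0, d₀=1 and mₖ₊₁ = dₖaₖ − mₖ, dₖ₊₁ = (n − mₖ₊₁²)/dₖ, aₖ₊₁ = ⌊(a₀+mₖ₊₁)/dₖ₊₁⌋:
  k=1: m=30, d=23, a=2
  k=2: m=16, d=29, a=1
  k=3: m=13, d=26, a=1
  k=4: m=13, d=29, a=1
  k=5: m=16, d=23, a=2
  k=6: m=30, d=1, a=60
d=1 and a=2a₀=60 at k=6, so the next step gives (m, d) = (30, 23) again — its k=1 value — and the period has length 6.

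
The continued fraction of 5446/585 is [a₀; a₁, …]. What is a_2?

5446 = 9·585 + 181   →  a_0 = 9
585 = 3·181 + 42   →  a_1 = 3
181 = 4·42 + 13   →  a_2 = 4

4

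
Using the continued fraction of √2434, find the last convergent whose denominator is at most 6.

148/3

√2434 = [49; 2, 1, 48, 1, 2, 98, …] (period length 6).
Convergents:
  p_0/q_0 = 49/1
  p_1/q_1 = 99/2
  p_2/q_2 = 148/3
  p_3/q_3 = 7203/146
q_2 = 3 ≤ 6 < 146 = q_3, so the answer is 148/3.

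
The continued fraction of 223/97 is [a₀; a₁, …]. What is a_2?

223 = 2·97 + 29   →  a_0 = 2
97 = 3·29 + 10   →  a_1 = 3
29 = 2·10 + 9   →  a_2 = 2

2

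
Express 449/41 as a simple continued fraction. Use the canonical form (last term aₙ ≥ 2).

[10; 1, 19, 2]

449 = 10·41 + 39
41 = 1·39 + 2
39 = 19·2 + 1
2 = 2·1 + 0  (stop)
So 449/41 = [10; 1, 19, 2].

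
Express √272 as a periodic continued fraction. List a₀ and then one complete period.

a₀ = ⌊√272⌋ = 16.

[16; 2, 32]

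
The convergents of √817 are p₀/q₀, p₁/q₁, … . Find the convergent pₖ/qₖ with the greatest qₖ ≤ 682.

19408/679

√817 = [28; 1, 1, 2, 1, 1, 56, …] (period length 6).
Convergents:
  p_0/q_0 = 28/1
  p_1/q_1 = 29/1
  p_2/q_2 = 57/2
  p_3/q_3 = 143/5
  p_4/q_4 = 200/7
  p_5/q_5 = 343/12
  p_6/q_6 = 19408/679
  p_7/q_7 = 19751/691
q_6 = 679 ≤ 682 < 691 = q_7, so the answer is 19408/679.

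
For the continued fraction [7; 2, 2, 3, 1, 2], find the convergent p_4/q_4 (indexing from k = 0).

163/22

Using pₖ = aₖpₖ₋₁ + pₖ₋₂, qₖ = aₖqₖ₋₁ + qₖ₋₂ (with p₋₁=1, p₋₂=0, q₋₁=0, q₋₂=1):
  k=0: a=7, p=7, q=1
  k=1: a=2, p=15, q=2
  k=2: a=2, p=37, q=5
  k=3: a=3, p=126, q=17
  k=4: a=1, p=163, q=22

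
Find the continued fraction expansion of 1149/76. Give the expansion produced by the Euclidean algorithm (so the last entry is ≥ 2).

[15; 8, 2, 4]

1149 = 15·76 + 9
76 = 8·9 + 4
9 = 2·4 + 1
4 = 4·1 + 0  (stop)
So 1149/76 = [15; 8, 2, 4].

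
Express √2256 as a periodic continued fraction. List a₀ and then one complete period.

[47; 2, 94]

a₀ = ⌊√2256⌋ = 47.
With m₀=0, d₀=1 and mₖ₊₁ = dₖaₖ − mₖ, dₖ₊₁ = (n − mₖ₊₁²)/dₖ, aₖ₊₁ = ⌊(a₀+mₖ₊₁)/dₖ₊₁⌋:
  k=1: m=47, d=47, a=2
  k=2: m=47, d=1, a=94
d=1 and a=2a₀=94 at k=2, so the next step gives (m, d) = (47, 47) again — its k=1 value — and the period has length 2.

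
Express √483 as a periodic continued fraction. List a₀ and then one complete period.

[21; 1, 42]

a₀ = ⌊√483⌋ = 21.
With m₀=0, d₀=1 and mₖ₊₁ = dₖaₖ − mₖ, dₖ₊₁ = (n − mₖ₊₁²)/dₖ, aₖ₊₁ = ⌊(a₀+mₖ₊₁)/dₖ₊₁⌋:
  k=1: m=21, d=42, a=1
  k=2: m=21, d=1, a=42
d=1 and a=2a₀=42 at k=2, so the next step gives (m, d) = (21, 42) again — its k=1 value — and the period has length 2.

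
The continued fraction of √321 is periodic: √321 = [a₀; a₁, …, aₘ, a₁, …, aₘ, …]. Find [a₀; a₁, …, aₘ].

a₀ = ⌊√321⌋ = 17.
With m₀=0, d₀=1 and mₖ₊₁ = dₖaₖ − mₖ, dₖ₊₁ = (n − mₖ₊₁²)/dₖ, aₖ₊₁ = ⌊(a₀+mₖ₊₁)/dₖ₊₁⌋:
  k=1: m=17, d=32, a=1
  k=2: m=15, d=3, a=10
  k=3: m=15, d=32, a=1
  k=4: m=17, d=1, a=34
d=1 and a=2a₀=34 at k=4, so the next step gives (m, d) = (17, 32) again — its k=1 value — and the period has length 4.

[17; 1, 10, 1, 34]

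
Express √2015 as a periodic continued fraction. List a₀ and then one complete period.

a₀ = ⌊√2015⌋ = 44.

[44; 1, 7, 1, 88]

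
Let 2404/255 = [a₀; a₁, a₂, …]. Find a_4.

17

2404 = 9·255 + 109   →  a_0 = 9
255 = 2·109 + 37   →  a_1 = 2
109 = 2·37 + 35   →  a_2 = 2
37 = 1·35 + 2   →  a_3 = 1
35 = 17·2 + 1   →  a_4 = 17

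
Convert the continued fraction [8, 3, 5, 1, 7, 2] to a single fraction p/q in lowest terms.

2636/317

Fold from the inside: start with 2/1.
  7 + 1/2 = 15/2
  1 + 2/15 = 17/15
  5 + 15/17 = 100/17
  3 + 17/100 = 317/100
  8 + 100/317 = 2636/317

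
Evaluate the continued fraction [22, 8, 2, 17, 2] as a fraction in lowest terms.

Fold from the inside: start with 2/1.
  17 + 1/2 = 35/2
  2 + 2/35 = 72/35
  8 + 35/72 = 611/72
  22 + 72/611 = 13514/611

13514/611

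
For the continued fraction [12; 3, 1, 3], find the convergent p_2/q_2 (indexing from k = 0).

Using pₖ = aₖpₖ₋₁ + pₖ₋₂, qₖ = aₖqₖ₋₁ + qₖ₋₂ (with p₋₁=1, p₋₂=0, q₋₁=0, q₋₂=1):
  k=0: a=12, p=12, q=1
  k=1: a=3, p=37, q=3
  k=2: a=1, p=49, q=4

49/4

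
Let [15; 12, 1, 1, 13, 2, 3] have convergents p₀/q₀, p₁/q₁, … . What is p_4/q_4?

Using pₖ = aₖpₖ₋₁ + pₖ₋₂, qₖ = aₖqₖ₋₁ + qₖ₋₂ (with p₋₁=1, p₋₂=0, q₋₁=0, q₋₂=1):
  k=0: a=15, p=15, q=1
  k=1: a=12, p=181, q=12
  k=2: a=1, p=196, q=13
  k=3: a=1, p=377, q=25
  k=4: a=13, p=5097, q=338

5097/338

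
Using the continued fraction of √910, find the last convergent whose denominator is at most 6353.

65521/2172

√910 = [30; 6, 60, …] (period length 2).
Convergents:
  p_0/q_0 = 30/1
  p_1/q_1 = 181/6
  p_2/q_2 = 10890/361
  p_3/q_3 = 65521/2172
  p_4/q_4 = 3942150/130681
q_3 = 2172 ≤ 6353 < 130681 = q_4, so the answer is 65521/2172.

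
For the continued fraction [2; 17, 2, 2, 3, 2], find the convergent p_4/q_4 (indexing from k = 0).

609/296

Using pₖ = aₖpₖ₋₁ + pₖ₋₂, qₖ = aₖqₖ₋₁ + qₖ₋₂ (with p₋₁=1, p₋₂=0, q₋₁=0, q₋₂=1):
  k=0: a=2, p=2, q=1
  k=1: a=17, p=35, q=17
  k=2: a=2, p=72, q=35
  k=3: a=2, p=179, q=87
  k=4: a=3, p=609, q=296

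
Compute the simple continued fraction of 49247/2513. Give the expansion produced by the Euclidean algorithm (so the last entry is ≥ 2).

[19; 1, 1, 2, 12, 2, 19]

49247 = 19·2513 + 1500
2513 = 1·1500 + 1013
1500 = 1·1013 + 487
1013 = 2·487 + 39
487 = 12·39 + 19
39 = 2·19 + 1
19 = 19·1 + 0  (stop)
So 49247/2513 = [19; 1, 1, 2, 12, 2, 19].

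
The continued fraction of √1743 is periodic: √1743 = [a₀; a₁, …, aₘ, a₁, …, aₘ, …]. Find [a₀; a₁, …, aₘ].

[41; 1, 2, 1, 82]

a₀ = ⌊√1743⌋ = 41.
With m₀=0, d₀=1 and mₖ₊₁ = dₖaₖ − mₖ, dₖ₊₁ = (n − mₖ₊₁²)/dₖ, aₖ₊₁ = ⌊(a₀+mₖ₊₁)/dₖ₊₁⌋:
  k=1: m=41, d=62, a=1
  k=2: m=21, d=21, a=2
  k=3: m=21, d=62, a=1
  k=4: m=41, d=1, a=82
d=1 and a=2a₀=82 at k=4, so the next step gives (m, d) = (41, 62) again — its k=1 value — and the period has length 4.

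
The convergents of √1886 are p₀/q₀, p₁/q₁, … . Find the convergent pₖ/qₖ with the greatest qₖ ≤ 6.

217/5

√1886 = [43; 2, 2, 1, 42, 1, 2, 2, 86, …] (period length 8).
Convergents:
  p_0/q_0 = 43/1
  p_1/q_1 = 87/2
  p_2/q_2 = 217/5
  p_3/q_3 = 304/7
q_2 = 5 ≤ 6 < 7 = q_3, so the answer is 217/5.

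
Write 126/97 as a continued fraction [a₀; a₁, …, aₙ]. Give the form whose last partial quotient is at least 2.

[1; 3, 2, 1, 9]

126 = 1×97 + 29
97 = 3×29 + 10
29 = 2×10 + 9
10 = 1×9 + 1
9 = 9×1 + 0  (stop)
So 126/97 = [1; 3, 2, 1, 9].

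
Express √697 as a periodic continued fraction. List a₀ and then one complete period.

[26; 2, 2, 52]

a₀ = ⌊√697⌋ = 26.
With m₀=0, d₀=1 and mₖ₊₁ = dₖaₖ − mₖ, dₖ₊₁ = (n − mₖ₊₁²)/dₖ, aₖ₊₁ = ⌊(a₀+mₖ₊₁)/dₖ₊₁⌋:
  k=1: m=26, d=21, a=2
  k=2: m=16, d=21, a=2
  k=3: m=26, d=1, a=52
d=1 and a=2a₀=52 at k=3, so the next step gives (m, d) = (26, 21) again — its k=1 value — and the period has length 3.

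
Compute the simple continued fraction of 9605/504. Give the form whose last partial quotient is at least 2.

[19; 17, 2, 1, 1, 1, 3]

9605 = 19×504 + 29
504 = 17×29 + 11
29 = 2×11 + 7
11 = 1×7 + 4
7 = 1×4 + 3
4 = 1×3 + 1
3 = 3×1 + 0  (stop)
So 9605/504 = [19; 17, 2, 1, 1, 1, 3].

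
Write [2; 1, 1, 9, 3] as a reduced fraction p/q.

149/59

Using pₖ = aₖpₖ₋₁ + pₖ₋₂ and qₖ = aₖqₖ₋₁ + qₖ₋₂:
  k=0: a=2, p=2, q=1
  k=1: a=1, p=3, q=1
  k=2: a=1, p=5, q=2
  k=3: a=9, p=48, q=19
  k=4: a=3, p=149, q=59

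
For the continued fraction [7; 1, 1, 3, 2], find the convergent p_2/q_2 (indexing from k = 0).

15/2

Using pₖ = aₖpₖ₋₁ + pₖ₋₂, qₖ = aₖqₖ₋₁ + qₖ₋₂ (with p₋₁=1, p₋₂=0, q₋₁=0, q₋₂=1):
  k=0: a=7, p=7, q=1
  k=1: a=1, p=8, q=1
  k=2: a=1, p=15, q=2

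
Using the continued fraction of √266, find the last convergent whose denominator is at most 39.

212/13

√266 = [16; 3, 4, 3, 32, …] (period length 4).
Convergents:
  p_0/q_0 = 16/1
  p_1/q_1 = 49/3
  p_2/q_2 = 212/13
  p_3/q_3 = 685/42
q_2 = 13 ≤ 39 < 42 = q_3, so the answer is 212/13.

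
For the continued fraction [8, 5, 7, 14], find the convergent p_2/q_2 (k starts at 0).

295/36

Using pₖ = aₖpₖ₋₁ + pₖ₋₂, qₖ = aₖqₖ₋₁ + qₖ₋₂ (with p₋₁=1, p₋₂=0, q₋₁=0, q₋₂=1):
  k=0: a=8, p=8, q=1
  k=1: a=5, p=41, q=5
  k=2: a=7, p=295, q=36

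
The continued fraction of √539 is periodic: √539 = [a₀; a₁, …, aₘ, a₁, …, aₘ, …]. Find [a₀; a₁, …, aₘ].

a₀ = ⌊√539⌋ = 23.
With m₀=0, d₀=1 and mₖ₊₁ = dₖaₖ − mₖ, dₖ₊₁ = (n − mₖ₊₁²)/dₖ, aₖ₊₁ = ⌊(a₀+mₖ₊₁)/dₖ₊₁⌋:
  k=1: m=23, d=10, a=4
  k=2: m=17, d=25, a=1
  k=3: m=8, d=19, a=1
  k=4: m=11, d=22, a=1
  k=5: m=11, d=19, a=1
  k=6: m=8, d=25, a=1
  k=7: m=17, d=10, a=4
  k=8: m=23, d=1, a=46
d=1 and a=2a₀=46 at k=8, so the next step gives (m, d) = (23, 10) again — its k=1 value — and the period has length 8.

[23; 4, 1, 1, 1, 1, 1, 4, 46]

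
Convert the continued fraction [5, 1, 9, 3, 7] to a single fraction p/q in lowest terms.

Fold from the inside: start with 7/1.
  3 + 1/7 = 22/7
  9 + 7/22 = 205/22
  1 + 22/205 = 227/205
  5 + 205/227 = 1340/227

1340/227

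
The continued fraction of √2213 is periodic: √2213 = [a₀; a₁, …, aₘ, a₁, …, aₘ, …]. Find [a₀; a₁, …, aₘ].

a₀ = ⌊√2213⌋ = 47.
With m₀=0, d₀=1 and mₖ₊₁ = dₖaₖ − mₖ, dₖ₊₁ = (n − mₖ₊₁²)/dₖ, aₖ₊₁ = ⌊(a₀+mₖ₊₁)/dₖ₊₁⌋:
  k=1: m=47, d=4, a=23
  k=2: m=45, d=47, a=1
  k=3: m=2, d=47, a=1
  k=4: m=45, d=4, a=23
  k=5: m=47, d=1, a=94
d=1 and a=2a₀=94 at k=5, so the next step gives (m, d) = (47, 4) again — its k=1 value — and the period has length 5.

[47; 23, 1, 1, 23, 94]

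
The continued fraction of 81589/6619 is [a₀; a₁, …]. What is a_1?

81589 = 12·6619 + 2161   →  a_0 = 12
6619 = 3·2161 + 136   →  a_1 = 3

3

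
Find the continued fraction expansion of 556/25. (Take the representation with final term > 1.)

556 = 22·25 + 6
25 = 4·6 + 1
6 = 6·1 + 0  (stop)
So 556/25 = [22; 4, 6].

[22; 4, 6]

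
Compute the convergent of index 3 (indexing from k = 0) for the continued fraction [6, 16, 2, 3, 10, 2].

Using pₖ = aₖpₖ₋₁ + pₖ₋₂, qₖ = aₖqₖ₋₁ + qₖ₋₂ (with p₋₁=1, p₋₂=0, q₋₁=0, q₋₂=1):
  k=0: a=6, p=6, q=1
  k=1: a=16, p=97, q=16
  k=2: a=2, p=200, q=33
  k=3: a=3, p=697, q=115

697/115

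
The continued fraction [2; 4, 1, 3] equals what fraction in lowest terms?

42/19

Fold from the inside: start with 3/1.
  1 + 1/3 = 4/3
  4 + 3/4 = 19/4
  2 + 4/19 = 42/19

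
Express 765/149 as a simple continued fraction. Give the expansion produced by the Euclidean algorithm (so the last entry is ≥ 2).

765 = 5*149 + 20
149 = 7*20 + 9
20 = 2*9 + 2
9 = 4*2 + 1
2 = 2*1 + 0  (stop)
So 765/149 = [5; 7, 2, 4, 2].

[5; 7, 2, 4, 2]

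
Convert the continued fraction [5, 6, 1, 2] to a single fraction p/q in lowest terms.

103/20

Using pₖ = aₖpₖ₋₁ + pₖ₋₂ and qₖ = aₖqₖ₋₁ + qₖ₋₂:
  k=0: a=5, p=5, q=1
  k=1: a=6, p=31, q=6
  k=2: a=1, p=36, q=7
  k=3: a=2, p=103, q=20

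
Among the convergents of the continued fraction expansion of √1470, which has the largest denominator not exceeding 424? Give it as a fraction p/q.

√1470 = [38; 2, 1, 14, 1, 2, 76, …] (period length 6).
Convergents:
  p_0/q_0 = 38/1
  p_1/q_1 = 77/2
  p_2/q_2 = 115/3
  p_3/q_3 = 1687/44
  p_4/q_4 = 1802/47
  p_5/q_5 = 5291/138
  p_6/q_6 = 403918/10535
q_5 = 138 ≤ 424 < 10535 = q_6, so the answer is 5291/138.

5291/138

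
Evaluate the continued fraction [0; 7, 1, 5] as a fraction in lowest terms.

Using pₖ = aₖpₖ₋₁ + pₖ₋₂ and qₖ = aₖqₖ₋₁ + qₖ₋₂:
  k=0: a=0, p=0, q=1
  k=1: a=7, p=1, q=7
  k=2: a=1, p=1, q=8
  k=3: a=5, p=6, q=47

6/47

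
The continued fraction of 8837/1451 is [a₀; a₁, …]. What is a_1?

8837 = 6·1451 + 131   →  a_0 = 6
1451 = 11·131 + 10   →  a_1 = 11

11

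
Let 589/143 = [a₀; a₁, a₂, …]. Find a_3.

589 = 4·143 + 17   →  a_0 = 4
143 = 8·17 + 7   →  a_1 = 8
17 = 2·7 + 3   →  a_2 = 2
7 = 2·3 + 1   →  a_3 = 2

2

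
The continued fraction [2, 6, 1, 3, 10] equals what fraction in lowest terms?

595/277

Fold from the inside: start with 10/1.
  3 + 1/10 = 31/10
  1 + 10/31 = 41/31
  6 + 31/41 = 277/41
  2 + 41/277 = 595/277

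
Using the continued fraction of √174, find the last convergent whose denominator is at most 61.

√174 = [13; 5, 4, 5, 26, …] (period length 4).
Convergents:
  p_0/q_0 = 13/1
  p_1/q_1 = 66/5
  p_2/q_2 = 277/21
  p_3/q_3 = 1451/110
q_2 = 21 ≤ 61 < 110 = q_3, so the answer is 277/21.

277/21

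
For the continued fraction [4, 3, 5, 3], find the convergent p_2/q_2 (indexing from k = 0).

69/16

Using pₖ = aₖpₖ₋₁ + pₖ₋₂, qₖ = aₖqₖ₋₁ + qₖ₋₂ (with p₋₁=1, p₋₂=0, q₋₁=0, q₋₂=1):
  k=0: a=4, p=4, q=1
  k=1: a=3, p=13, q=3
  k=2: a=5, p=69, q=16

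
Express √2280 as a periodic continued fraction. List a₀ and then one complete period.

a₀ = ⌊√2280⌋ = 47.
With m₀=0, d₀=1 and mₖ₊₁ = dₖaₖ − mₖ, dₖ₊₁ = (n − mₖ₊₁²)/dₖ, aₖ₊₁ = ⌊(a₀+mₖ₊₁)/dₖ₊₁⌋:
  k=1: m=47, d=71, a=1
  k=2: m=24, d=24, a=2
  k=3: m=24, d=71, a=1
  k=4: m=47, d=1, a=94
d=1 and a=2a₀=94 at k=4, so the next step gives (m, d) = (47, 71) again — its k=1 value — and the period has length 4.

[47; 1, 2, 1, 94]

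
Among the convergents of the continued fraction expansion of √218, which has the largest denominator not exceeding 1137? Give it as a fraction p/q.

7471/506

√218 = [14; 1, 3, 3, 1, 28, …] (period length 5).
Convergents:
  p_0/q_0 = 14/1
  p_1/q_1 = 15/1
  p_2/q_2 = 59/4
  p_3/q_3 = 192/13
  p_4/q_4 = 251/17
  p_5/q_5 = 7220/489
  p_6/q_6 = 7471/506
  p_7/q_7 = 29633/2007
q_6 = 506 ≤ 1137 < 2007 = q_7, so the answer is 7471/506.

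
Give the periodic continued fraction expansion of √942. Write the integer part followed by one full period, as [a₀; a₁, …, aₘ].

[30; 1, 2, 4, 20, 4, 2, 1, 60]

a₀ = ⌊√942⌋ = 30.
With m₀=0, d₀=1 and mₖ₊₁ = dₖaₖ − mₖ, dₖ₊₁ = (n − mₖ₊₁²)/dₖ, aₖ₊₁ = ⌊(a₀+mₖ₊₁)/dₖ₊₁⌋:
  k=1: m=30, d=42, a=1
  k=2: m=12, d=19, a=2
  k=3: m=26, d=14, a=4
  k=4: m=30, d=3, a=20
  k=5: m=30, d=14, a=4
  k=6: m=26, d=19, a=2
  k=7: m=12, d=42, a=1
  k=8: m=30, d=1, a=60
d=1 and a=2a₀=60 at k=8, so the next step gives (m, d) = (30, 42) again — its k=1 value — and the period has length 8.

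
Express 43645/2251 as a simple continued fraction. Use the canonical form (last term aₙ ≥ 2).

[19; 2, 1, 1, 3, 11, 11]

43645 = 19×2251 + 876
2251 = 2×876 + 499
876 = 1×499 + 377
499 = 1×377 + 122
377 = 3×122 + 11
122 = 11×11 + 1
11 = 11×1 + 0  (stop)
So 43645/2251 = [19; 2, 1, 1, 3, 11, 11].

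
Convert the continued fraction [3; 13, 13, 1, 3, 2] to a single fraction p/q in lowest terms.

Fold from the inside: start with 2/1.
  3 + 1/2 = 7/2
  1 + 2/7 = 9/7
  13 + 7/9 = 124/9
  13 + 9/124 = 1621/124
  3 + 124/1621 = 4987/1621

4987/1621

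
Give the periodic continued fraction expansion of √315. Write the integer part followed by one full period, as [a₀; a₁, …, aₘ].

[17; 1, 2, 1, 34]

a₀ = ⌊√315⌋ = 17.
With m₀=0, d₀=1 and mₖ₊₁ = dₖaₖ − mₖ, dₖ₊₁ = (n − mₖ₊₁²)/dₖ, aₖ₊₁ = ⌊(a₀+mₖ₊₁)/dₖ₊₁⌋:
  k=1: m=17, d=26, a=1
  k=2: m=9, d=9, a=2
  k=3: m=9, d=26, a=1
  k=4: m=17, d=1, a=34
d=1 and a=2a₀=34 at k=4, so the next step gives (m, d) = (17, 26) again — its k=1 value — and the period has length 4.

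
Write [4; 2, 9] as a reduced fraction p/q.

85/19

Fold from the inside: start with 9/1.
  2 + 1/9 = 19/9
  4 + 9/19 = 85/19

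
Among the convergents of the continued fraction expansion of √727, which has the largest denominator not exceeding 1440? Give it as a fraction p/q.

√727 = [26; 1, 25, 1, 52, …] (period length 4).
Convergents:
  p_0/q_0 = 26/1
  p_1/q_1 = 27/1
  p_2/q_2 = 701/26
  p_3/q_3 = 728/27
  p_4/q_4 = 38557/1430
  p_5/q_5 = 39285/1457
q_4 = 1430 ≤ 1440 < 1457 = q_5, so the answer is 38557/1430.

38557/1430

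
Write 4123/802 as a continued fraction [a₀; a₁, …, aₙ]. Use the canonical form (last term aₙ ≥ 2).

[5; 7, 10, 3, 1, 2]

4123 = 5×802 + 113
802 = 7×113 + 11
113 = 10×11 + 3
11 = 3×3 + 2
3 = 1×2 + 1
2 = 2×1 + 0  (stop)
So 4123/802 = [5; 7, 10, 3, 1, 2].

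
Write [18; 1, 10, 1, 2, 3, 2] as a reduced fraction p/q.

Using pₖ = aₖpₖ₋₁ + pₖ₋₂ and qₖ = aₖqₖ₋₁ + qₖ₋₂:
  k=0: a=18, p=18, q=1
  k=1: a=1, p=19, q=1
  k=2: a=10, p=208, q=11
  k=3: a=1, p=227, q=12
  k=4: a=2, p=662, q=35
  k=5: a=3, p=2213, q=117
  k=6: a=2, p=5088, q=269

5088/269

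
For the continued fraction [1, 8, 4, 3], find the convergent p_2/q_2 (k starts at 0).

37/33

Using pₖ = aₖpₖ₋₁ + pₖ₋₂, qₖ = aₖqₖ₋₁ + qₖ₋₂ (with p₋₁=1, p₋₂=0, q₋₁=0, q₋₂=1):
  k=0: a=1, p=1, q=1
  k=1: a=8, p=9, q=8
  k=2: a=4, p=37, q=33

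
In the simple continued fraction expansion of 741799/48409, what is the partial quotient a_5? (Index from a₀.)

2

741799 = 15·48409 + 15664   →  a_0 = 15
48409 = 3·15664 + 1417   →  a_1 = 3
15664 = 11·1417 + 77   →  a_2 = 11
1417 = 18·77 + 31   →  a_3 = 18
77 = 2·31 + 15   →  a_4 = 2
31 = 2·15 + 1   →  a_5 = 2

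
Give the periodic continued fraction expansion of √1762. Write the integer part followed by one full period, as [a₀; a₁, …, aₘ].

a₀ = ⌊√1762⌋ = 41.

[41; 1, 40, 1, 82]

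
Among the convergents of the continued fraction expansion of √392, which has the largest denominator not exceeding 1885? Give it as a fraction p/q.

19601/990

√392 = [19; 1, 3, 1, 38, …] (period length 4).
Convergents:
  p_0/q_0 = 19/1
  p_1/q_1 = 20/1
  p_2/q_2 = 79/4
  p_3/q_3 = 99/5
  p_4/q_4 = 3841/194
  p_5/q_5 = 3940/199
  p_6/q_6 = 15661/791
  p_7/q_7 = 19601/990
  p_8/q_8 = 760499/38411
q_7 = 990 ≤ 1885 < 38411 = q_8, so the answer is 19601/990.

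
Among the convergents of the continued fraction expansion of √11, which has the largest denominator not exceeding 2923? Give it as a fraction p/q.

3970/1197

√11 = [3; 3, 6, …] (period length 2).
Convergents:
  p_0/q_0 = 3/1
  p_1/q_1 = 10/3
  p_2/q_2 = 63/19
  p_3/q_3 = 199/60
  p_4/q_4 = 1257/379
  p_5/q_5 = 3970/1197
  p_6/q_6 = 25077/7561
q_5 = 1197 ≤ 2923 < 7561 = q_6, so the answer is 3970/1197.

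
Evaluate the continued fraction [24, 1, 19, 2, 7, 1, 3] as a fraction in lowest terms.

33709/1351

Using pₖ = aₖpₖ₋₁ + pₖ₋₂ and qₖ = aₖqₖ₋₁ + qₖ₋₂:
  k=0: a=24, p=24, q=1
  k=1: a=1, p=25, q=1
  k=2: a=19, p=499, q=20
  k=3: a=2, p=1023, q=41
  k=4: a=7, p=7660, q=307
  k=5: a=1, p=8683, q=348
  k=6: a=3, p=33709, q=1351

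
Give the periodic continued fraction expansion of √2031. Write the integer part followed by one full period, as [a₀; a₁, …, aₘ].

[45; 15, 90]

a₀ = ⌊√2031⌋ = 45.
With m₀=0, d₀=1 and mₖ₊₁ = dₖaₖ − mₖ, dₖ₊₁ = (n − mₖ₊₁²)/dₖ, aₖ₊₁ = ⌊(a₀+mₖ₊₁)/dₖ₊₁⌋:
  k=1: m=45, d=6, a=15
  k=2: m=45, d=1, a=90
d=1 and a=2a₀=90 at k=2, so the next step gives (m, d) = (45, 6) again — its k=1 value — and the period has length 2.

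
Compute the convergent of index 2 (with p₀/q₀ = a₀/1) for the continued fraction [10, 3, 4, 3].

134/13

Using pₖ = aₖpₖ₋₁ + pₖ₋₂, qₖ = aₖqₖ₋₁ + qₖ₋₂ (with p₋₁=1, p₋₂=0, q₋₁=0, q₋₂=1):
  k=0: a=10, p=10, q=1
  k=1: a=3, p=31, q=3
  k=2: a=4, p=134, q=13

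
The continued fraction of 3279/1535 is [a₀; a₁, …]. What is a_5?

3279 = 2·1535 + 209   →  a_0 = 2
1535 = 7·209 + 72   →  a_1 = 7
209 = 2·72 + 65   →  a_2 = 2
72 = 1·65 + 7   →  a_3 = 1
65 = 9·7 + 2   →  a_4 = 9
7 = 3·2 + 1   →  a_5 = 3

3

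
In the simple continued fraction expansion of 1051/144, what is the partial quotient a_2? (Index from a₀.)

1051 = 7·144 + 43   →  a_0 = 7
144 = 3·43 + 15   →  a_1 = 3
43 = 2·15 + 13   →  a_2 = 2

2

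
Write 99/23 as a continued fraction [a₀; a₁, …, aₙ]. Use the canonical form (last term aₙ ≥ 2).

[4; 3, 3, 2]

99 = 4×23 + 7
23 = 3×7 + 2
7 = 3×2 + 1
2 = 2×1 + 0  (stop)
So 99/23 = [4; 3, 3, 2].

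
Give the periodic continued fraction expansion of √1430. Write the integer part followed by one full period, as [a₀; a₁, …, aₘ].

[37; 1, 4, 2, 2, 2, 4, 1, 74]

a₀ = ⌊√1430⌋ = 37.
With m₀=0, d₀=1 and mₖ₊₁ = dₖaₖ − mₖ, dₖ₊₁ = (n − mₖ₊₁²)/dₖ, aₖ₊₁ = ⌊(a₀+mₖ₊₁)/dₖ₊₁⌋:
  k=1: m=37, d=61, a=1
  k=2: m=24, d=14, a=4
  k=3: m=32, d=29, a=2
  k=4: m=26, d=26, a=2
  k=5: m=26, d=29, a=2
  k=6: m=32, d=14, a=4
  k=7: m=24, d=61, a=1
  k=8: m=37, d=1, a=74
d=1 and a=2a₀=74 at k=8, so the next step gives (m, d) = (37, 61) again — its k=1 value — and the period has length 8.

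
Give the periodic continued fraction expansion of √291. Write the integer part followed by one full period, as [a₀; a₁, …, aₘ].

a₀ = ⌊√291⌋ = 17.
With m₀=0, d₀=1 and mₖ₊₁ = dₖaₖ − mₖ, dₖ₊₁ = (n − mₖ₊₁²)/dₖ, aₖ₊₁ = ⌊(a₀+mₖ₊₁)/dₖ₊₁⌋:
  k=1: m=17, d=2, a=17
  k=2: m=17, d=1, a=34
d=1 and a=2a₀=34 at k=2, so the next step gives (m, d) = (17, 2) again — its k=1 value — and the period has length 2.

[17; 17, 34]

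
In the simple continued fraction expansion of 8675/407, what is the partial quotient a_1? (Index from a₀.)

8675 = 21·407 + 128   →  a_0 = 21
407 = 3·128 + 23   →  a_1 = 3

3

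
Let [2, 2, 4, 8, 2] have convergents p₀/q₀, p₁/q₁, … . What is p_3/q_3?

Using pₖ = aₖpₖ₋₁ + pₖ₋₂, qₖ = aₖqₖ₋₁ + qₖ₋₂ (with p₋₁=1, p₋₂=0, q₋₁=0, q₋₂=1):
  k=0: a=2, p=2, q=1
  k=1: a=2, p=5, q=2
  k=2: a=4, p=22, q=9
  k=3: a=8, p=181, q=74

181/74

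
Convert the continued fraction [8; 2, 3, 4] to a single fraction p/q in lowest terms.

Fold from the inside: start with 4/1.
  3 + 1/4 = 13/4
  2 + 4/13 = 30/13
  8 + 13/30 = 253/30

253/30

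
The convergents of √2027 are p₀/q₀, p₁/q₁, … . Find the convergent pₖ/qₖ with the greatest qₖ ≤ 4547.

√2027 = [45; 45, 90, …] (period length 2).
Convergents:
  p_0/q_0 = 45/1
  p_1/q_1 = 2026/45
  p_2/q_2 = 182385/4051
  p_3/q_3 = 8209351/182340
q_2 = 4051 ≤ 4547 < 182340 = q_3, so the answer is 182385/4051.

182385/4051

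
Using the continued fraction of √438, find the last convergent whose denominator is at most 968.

√438 = [20; 1, 12, 1, 40, …] (period length 4).
Convergents:
  p_0/q_0 = 20/1
  p_1/q_1 = 21/1
  p_2/q_2 = 272/13
  p_3/q_3 = 293/14
  p_4/q_4 = 11992/573
  p_5/q_5 = 12285/587
  p_6/q_6 = 159412/7617
q_5 = 587 ≤ 968 < 7617 = q_6, so the answer is 12285/587.

12285/587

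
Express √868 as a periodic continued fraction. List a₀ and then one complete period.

a₀ = ⌊√868⌋ = 29.

[29; 2, 6, 19, 2, 19, 6, 2, 58]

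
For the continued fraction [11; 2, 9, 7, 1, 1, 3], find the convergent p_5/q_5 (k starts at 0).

3316/289

Using pₖ = aₖpₖ₋₁ + pₖ₋₂, qₖ = aₖqₖ₋₁ + qₖ₋₂ (with p₋₁=1, p₋₂=0, q₋₁=0, q₋₂=1):
  k=0: a=11, p=11, q=1
  k=1: a=2, p=23, q=2
  k=2: a=9, p=218, q=19
  k=3: a=7, p=1549, q=135
  k=4: a=1, p=1767, q=154
  k=5: a=1, p=3316, q=289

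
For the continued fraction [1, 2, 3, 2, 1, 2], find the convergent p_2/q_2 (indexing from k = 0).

10/7

Using pₖ = aₖpₖ₋₁ + pₖ₋₂, qₖ = aₖqₖ₋₁ + qₖ₋₂ (with p₋₁=1, p₋₂=0, q₋₁=0, q₋₂=1):
  k=0: a=1, p=1, q=1
  k=1: a=2, p=3, q=2
  k=2: a=3, p=10, q=7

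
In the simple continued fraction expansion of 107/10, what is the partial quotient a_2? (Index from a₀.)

107 = 10·10 + 7   →  a_0 = 10
10 = 1·7 + 3   →  a_1 = 1
7 = 2·3 + 1   →  a_2 = 2

2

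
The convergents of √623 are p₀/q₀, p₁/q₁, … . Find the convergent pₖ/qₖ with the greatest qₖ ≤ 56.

624/25

√623 = [24; 1, 23, 1, 48, …] (period length 4).
Convergents:
  p_0/q_0 = 24/1
  p_1/q_1 = 25/1
  p_2/q_2 = 599/24
  p_3/q_3 = 624/25
  p_4/q_4 = 30551/1224
q_3 = 25 ≤ 56 < 1224 = q_4, so the answer is 624/25.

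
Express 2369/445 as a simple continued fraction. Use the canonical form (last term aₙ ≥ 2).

2369 = 5*445 + 144
445 = 3*144 + 13
144 = 11*13 + 1
13 = 13*1 + 0  (stop)
So 2369/445 = [5; 3, 11, 13].

[5; 3, 11, 13]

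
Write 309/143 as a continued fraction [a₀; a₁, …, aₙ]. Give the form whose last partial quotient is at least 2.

[2; 6, 4, 1, 1, 2]

309 = 2·143 + 23
143 = 6·23 + 5
23 = 4·5 + 3
5 = 1·3 + 2
3 = 1·2 + 1
2 = 2·1 + 0  (stop)
So 309/143 = [2; 6, 4, 1, 1, 2].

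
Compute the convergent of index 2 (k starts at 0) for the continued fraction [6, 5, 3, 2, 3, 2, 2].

99/16

Using pₖ = aₖpₖ₋₁ + pₖ₋₂, qₖ = aₖqₖ₋₁ + qₖ₋₂ (with p₋₁=1, p₋₂=0, q₋₁=0, q₋₂=1):
  k=0: a=6, p=6, q=1
  k=1: a=5, p=31, q=5
  k=2: a=3, p=99, q=16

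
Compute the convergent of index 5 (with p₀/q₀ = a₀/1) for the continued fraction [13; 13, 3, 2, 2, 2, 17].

7126/545

Using pₖ = aₖpₖ₋₁ + pₖ₋₂, qₖ = aₖqₖ₋₁ + qₖ₋₂ (with p₋₁=1, p₋₂=0, q₋₁=0, q₋₂=1):
  k=0: a=13, p=13, q=1
  k=1: a=13, p=170, q=13
  k=2: a=3, p=523, q=40
  k=3: a=2, p=1216, q=93
  k=4: a=2, p=2955, q=226
  k=5: a=2, p=7126, q=545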